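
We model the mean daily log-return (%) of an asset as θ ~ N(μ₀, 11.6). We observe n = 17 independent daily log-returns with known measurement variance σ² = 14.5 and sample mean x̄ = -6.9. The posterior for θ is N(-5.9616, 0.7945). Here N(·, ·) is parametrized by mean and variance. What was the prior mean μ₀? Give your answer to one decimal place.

With known observation variance, the Normal–Normal posterior has precision τ_n = τ₀ + n/σ² and mean μ_n = (τ₀μ₀ + (n/σ²)x̄)/τ_n.
Here τ₀ = 1/11.6 = 0.086207 and τ_data = 17/14.5 = 1.172414, so τ_n = 1.258621.
Rearranging for μ₀: μ₀ = (μ_n·τ_n − τ_data·x̄)/τ₀ = (-5.9616·1.258621 − 1.172414·-6.9) / 0.086207 = 0.586262/0.086207 ≈ 6.8.

μ₀ = 6.8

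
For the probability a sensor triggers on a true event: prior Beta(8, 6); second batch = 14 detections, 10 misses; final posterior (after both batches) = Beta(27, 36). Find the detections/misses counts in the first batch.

Sequential conjugate updates are equivalent to a single update on the pooled data, so total successes = posterior α − prior α and total failures = posterior β − prior β.
Total across both batches: 27−8=19 detections, 36−6=30 misses.
Subtract the second batch: 19−14=5 detections and 30−10=20 misses.

5 detections and 20 misses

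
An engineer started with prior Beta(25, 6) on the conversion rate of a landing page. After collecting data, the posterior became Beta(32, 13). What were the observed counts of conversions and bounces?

Beta is conjugate to the binomial likelihood: posterior = Beta(α+s, β+f).
So s = 32 − 25 = 7 and f = 13 − 6 = 7.

7 conversions and 7 bounces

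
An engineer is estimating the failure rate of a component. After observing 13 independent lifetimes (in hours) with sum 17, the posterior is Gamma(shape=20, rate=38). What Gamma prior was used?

For an exponential likelihood with a Gamma(α, β) prior on the rate, n observations with total T give posterior Gamma(α+n, β+T).
So α = 20 − 13 = 7 and β = 38 − 17 = 21.

Gamma(shape=7, rate=21)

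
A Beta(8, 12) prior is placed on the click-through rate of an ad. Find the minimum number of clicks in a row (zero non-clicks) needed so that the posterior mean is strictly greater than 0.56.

After k clicks and 0 non-clicks the posterior is Beta(8+k, 12), with mean (8+k)/(8+12+k).
Set (8+k)/(20+k) > 0.56 and solve: k > (0.56·20 − 8)/(1 − 0.56) = 7.273.
The smallest integer exceeding 7.273 is 8, and checking k=8: (16)/(28) = 0.5714 > 0.56.

k = 8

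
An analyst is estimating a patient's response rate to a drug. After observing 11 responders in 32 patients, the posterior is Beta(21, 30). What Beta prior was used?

Beta(10, 9)

Under Beta–binomial conjugacy the posterior parameters are (α+s, β+f).
So α = 21 − 11 = 10 and β = 30 − 21 = 9.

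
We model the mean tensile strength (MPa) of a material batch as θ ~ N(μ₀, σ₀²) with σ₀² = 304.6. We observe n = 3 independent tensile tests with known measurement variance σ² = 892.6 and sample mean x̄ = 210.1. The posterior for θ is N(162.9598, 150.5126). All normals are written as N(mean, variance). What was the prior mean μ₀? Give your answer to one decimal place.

μ₀ = 114.7

With known observation variance, the Normal–Normal posterior has precision τ_n = τ₀ + n/σ² and mean μ_n = (τ₀μ₀ + (n/σ²)x̄)/τ_n.
Here τ₀ = 1/304.6 = 0.003283 and τ_data = 3/892.6 = 0.003361, so τ_n = 0.006644.
Rearranging for μ₀: μ₀ = (μ_n·τ_n − τ_data·x̄)/τ₀ = (162.9598·0.006644 − 0.003361·210.1) / 0.003283 = 0.376559/0.003283 ≈ 114.7.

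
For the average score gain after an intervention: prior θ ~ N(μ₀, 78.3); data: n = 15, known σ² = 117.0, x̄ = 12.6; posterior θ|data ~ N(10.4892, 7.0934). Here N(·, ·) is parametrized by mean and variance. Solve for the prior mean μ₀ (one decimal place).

With known observation variance, the Normal–Normal posterior has precision τ_n = τ₀ + n/σ² and mean μ_n = (τ₀μ₀ + (n/σ²)x̄)/τ_n.
Here τ₀ = 1/78.3 = 0.012771 and τ_data = 15/117.0 = 0.128205, so τ_n = 0.140976.
Rearranging for μ₀: μ₀ = (μ_n·τ_n − τ_data·x̄)/τ₀ = (10.4892·0.140976 − 0.128205·12.6) / 0.012771 = -0.136658/0.012771 ≈ -10.7.

μ₀ = -10.7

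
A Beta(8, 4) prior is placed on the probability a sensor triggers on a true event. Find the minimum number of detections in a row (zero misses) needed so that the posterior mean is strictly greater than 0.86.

After k detections and 0 misses the posterior is Beta(8+k, 4), with mean (8+k)/(8+4+k).
Set (8+k)/(12+k) > 0.86 and solve: k > (0.86·12 − 8)/(1 − 0.86) = 16.571.
The smallest integer exceeding 16.571 is 17, and checking k=17: (25)/(29) = 0.8621 > 0.86.

k = 17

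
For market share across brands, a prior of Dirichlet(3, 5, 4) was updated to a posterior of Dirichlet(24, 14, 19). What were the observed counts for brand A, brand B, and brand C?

counts (21, 9, 15)

For a Dirichlet(α) prior with multinomial counts c, the posterior is Dirichlet(α + c) componentwise.
Counts are posterior − prior componentwise: 24−3=21, 14−5=9, 19−4=15.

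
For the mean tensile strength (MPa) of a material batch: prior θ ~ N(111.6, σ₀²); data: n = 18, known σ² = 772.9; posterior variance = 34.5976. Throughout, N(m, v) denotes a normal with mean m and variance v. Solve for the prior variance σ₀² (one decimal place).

Posterior precision equals prior precision plus data precision: 1/σ_n² = 1/σ₀² + n/σ².
So 1/σ₀² = 1/34.5976 − 18/772.9 = 0.028904 − 0.023289 = 0.005615.
Hence σ₀² = 1/0.005615 ≈ 178.1.

σ₀² = 178.1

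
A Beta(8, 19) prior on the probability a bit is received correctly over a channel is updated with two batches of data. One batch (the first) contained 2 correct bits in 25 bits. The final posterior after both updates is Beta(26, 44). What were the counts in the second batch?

16 correct bits and 2 errors

Sequential conjugate updates are equivalent to a single update on the pooled data, so total successes = posterior α − prior α and total failures = posterior β − prior β.
Total across both batches: 26−8=18 correct bits, 44−19=25 errors.
Subtract the first batch: 18−2=16 correct bits and 25−23=2 errors.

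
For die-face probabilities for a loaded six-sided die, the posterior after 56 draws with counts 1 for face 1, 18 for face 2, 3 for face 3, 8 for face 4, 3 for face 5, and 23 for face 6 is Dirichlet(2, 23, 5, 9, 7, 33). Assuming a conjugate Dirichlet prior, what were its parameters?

For a Dirichlet(α) prior with multinomial counts c, the posterior is Dirichlet(α + c) componentwise.
Subtract each count from the matching posterior parameter: 2−1=1, 23−18=5, 5−3=2, 9−8=1, 7−3=4, 33−23=10.

Dirichlet(1, 5, 2, 1, 4, 10)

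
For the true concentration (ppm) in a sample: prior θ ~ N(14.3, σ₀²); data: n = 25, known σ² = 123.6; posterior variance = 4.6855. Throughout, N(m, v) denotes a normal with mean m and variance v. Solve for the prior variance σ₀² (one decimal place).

For the Normal–Normal model with known σ², precisions add: τ_n = τ₀ + n/σ².
So 1/σ₀² = 1/4.6855 − 25/123.6 = 0.213424 − 0.202265 = 0.011159.
Hence σ₀² = 1/0.011159 ≈ 89.6.

σ₀² = 89.6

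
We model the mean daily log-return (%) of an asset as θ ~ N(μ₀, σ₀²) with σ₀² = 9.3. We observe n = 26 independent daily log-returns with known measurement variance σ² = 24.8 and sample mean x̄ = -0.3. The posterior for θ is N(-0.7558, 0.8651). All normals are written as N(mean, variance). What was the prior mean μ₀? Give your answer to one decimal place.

μ₀ = -5.2

With known observation variance, the Normal–Normal posterior has precision τ_n = τ₀ + n/σ² and mean μ_n = (τ₀μ₀ + (n/σ²)x̄)/τ_n.
Here τ₀ = 1/9.3 = 0.107527 and τ_data = 26/24.8 = 1.048387, so τ_n = 1.155914.
Rearranging for μ₀: μ₀ = (μ_n·τ_n − τ_data·x̄)/τ₀ = (-0.7558·1.155914 − 1.048387·-0.3) / 0.107527 = -0.559124/0.107527 ≈ -5.2.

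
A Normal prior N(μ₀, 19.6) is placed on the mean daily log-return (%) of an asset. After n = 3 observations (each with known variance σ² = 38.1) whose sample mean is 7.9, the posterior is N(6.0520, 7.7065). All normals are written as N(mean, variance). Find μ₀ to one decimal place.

μ₀ = 3.2

The posterior mean is a precision-weighted average: μ_n = (τ₀μ₀ + τ_data·x̄)/(τ₀+τ_data), with τ₀=1/σ₀² and τ_data=n/σ².
Here τ₀ = 1/19.6 = 0.051020 and τ_data = 3/38.1 = 0.078740, so τ_n = 0.129760.
Rearranging for μ₀: μ₀ = (μ_n·τ_n − τ_data·x̄)/τ₀ = (6.0520·0.129760 − 0.078740·7.9) / 0.051020 = 0.163262/0.051020 ≈ 3.2.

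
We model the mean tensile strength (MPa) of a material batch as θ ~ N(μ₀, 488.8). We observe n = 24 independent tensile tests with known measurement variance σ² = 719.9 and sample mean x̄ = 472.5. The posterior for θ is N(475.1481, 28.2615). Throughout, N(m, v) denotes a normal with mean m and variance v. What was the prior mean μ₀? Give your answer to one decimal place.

μ₀ = 518.3

The posterior mean is a precision-weighted average: μ_n = (τ₀μ₀ + τ_data·x̄)/(τ₀+τ_data), with τ₀=1/σ₀² and τ_data=n/σ².
Here τ₀ = 1/488.8 = 0.002046 and τ_data = 24/719.9 = 0.033338, so τ_n = 0.035384.
Rearranging for μ₀: μ₀ = (μ_n·τ_n − τ_data·x̄)/τ₀ = (475.1481·0.035384 − 0.033338·472.5) / 0.002046 = 1.060435/0.002046 ≈ 518.3.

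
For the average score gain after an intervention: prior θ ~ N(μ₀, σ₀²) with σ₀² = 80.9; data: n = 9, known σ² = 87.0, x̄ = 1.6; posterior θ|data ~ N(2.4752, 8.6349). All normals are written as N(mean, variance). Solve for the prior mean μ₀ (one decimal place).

μ₀ = 9.8

With known observation variance, the Normal–Normal posterior has precision τ_n = τ₀ + n/σ² and mean μ_n = (τ₀μ₀ + (n/σ²)x̄)/τ_n.
Here τ₀ = 1/80.9 = 0.012361 and τ_data = 9/87.0 = 0.103448, so τ_n = 0.115809.
Rearranging for μ₀: μ₀ = (μ_n·τ_n − τ_data·x̄)/τ₀ = (2.4752·0.115809 − 0.103448·1.6) / 0.012361 = 0.121134/0.012361 ≈ 9.8.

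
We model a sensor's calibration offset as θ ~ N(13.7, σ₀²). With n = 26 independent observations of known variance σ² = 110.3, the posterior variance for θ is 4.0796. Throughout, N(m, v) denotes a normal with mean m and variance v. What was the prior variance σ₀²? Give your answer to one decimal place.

Posterior precision equals prior precision plus data precision: 1/σ_n² = 1/σ₀² + n/σ².
So 1/σ₀² = 1/4.0796 − 26/110.3 = 0.245122 − 0.235721 = 0.009401.
Hence σ₀² = 1/0.009401 ≈ 106.4.

σ₀² = 106.4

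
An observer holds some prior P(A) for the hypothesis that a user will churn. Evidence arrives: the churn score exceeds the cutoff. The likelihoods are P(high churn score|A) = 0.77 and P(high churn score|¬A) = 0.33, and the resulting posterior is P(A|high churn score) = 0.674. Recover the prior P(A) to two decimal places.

Bayes' rule in odds form gives O(A|E) = O(A)·[P(E|A)/P(E|¬A)], hence O(A) = O(A|E)/LR.
Posterior odds = 0.674/(1−0.674) = 2.0675. LR = 0.77/0.33 = 2.3333.
Prior odds = 2.0675/2.3333 = 0.8861, so P(A) = 0.8861/(1+0.8861) ≈ 0.47.

P(A) = 0.47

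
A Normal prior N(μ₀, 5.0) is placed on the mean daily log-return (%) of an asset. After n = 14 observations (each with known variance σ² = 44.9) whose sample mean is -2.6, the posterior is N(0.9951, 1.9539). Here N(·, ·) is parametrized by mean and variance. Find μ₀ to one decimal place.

μ₀ = 6.6

The posterior mean is a precision-weighted average: μ_n = (τ₀μ₀ + τ_data·x̄)/(τ₀+τ_data), with τ₀=1/σ₀² and τ_data=n/σ².
Here τ₀ = 1/5.0 = 0.200000 and τ_data = 14/44.9 = 0.311804, so τ_n = 0.511804.
Rearranging for μ₀: μ₀ = (μ_n·τ_n − τ_data·x̄)/τ₀ = (0.9951·0.511804 − 0.311804·-2.6) / 0.200000 = 1.319987/0.200000 ≈ 6.6.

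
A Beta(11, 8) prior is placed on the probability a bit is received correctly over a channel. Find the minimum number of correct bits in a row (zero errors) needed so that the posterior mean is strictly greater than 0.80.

After k correct bits and 0 errors the posterior is Beta(11+k, 8), with mean (11+k)/(11+8+k).
Set (11+k)/(19+k) > 0.80 and solve: k > (0.80·19 − 11)/(1 − 0.80) = 21.000.
The smallest integer exceeding 21.000 is 22.

k = 22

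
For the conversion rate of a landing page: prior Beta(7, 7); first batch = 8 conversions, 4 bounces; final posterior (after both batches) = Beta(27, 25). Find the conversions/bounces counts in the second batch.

Sequential conjugate updates are equivalent to a single update on the pooled data, so total successes = posterior α − prior α and total failures = posterior β − prior β.
Total across both batches: 27−7=20 conversions, 25−7=18 bounces.
Subtract the first batch: 20−8=12 conversions and 18−4=14 bounces.

12 conversions and 14 bounces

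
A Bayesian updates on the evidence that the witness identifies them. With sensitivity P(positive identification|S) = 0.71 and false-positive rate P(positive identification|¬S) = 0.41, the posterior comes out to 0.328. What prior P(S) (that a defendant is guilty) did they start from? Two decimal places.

Bayes' rule in odds form gives O(S|E) = O(S)·[P(E|S)/P(E|¬S)], hence O(S) = O(S|E)/LR.
Posterior odds = 0.328/(1−0.328) = 0.4881. LR = 0.71/0.41 = 1.7317.
Prior odds = 0.4881/1.7317 = 0.2819, so P(S) = 0.2819/(1+0.2819) ≈ 0.22.

P(S) = 0.22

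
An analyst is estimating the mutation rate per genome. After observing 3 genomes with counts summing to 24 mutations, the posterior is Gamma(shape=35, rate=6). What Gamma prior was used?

Gamma(shape=11, rate=3)

A Gamma(α, β) prior (rate parametrization) on a Poisson rate with n observations summing to S gives posterior Gamma(α+S, β+n).
So α = 35 − 24 = 11 and β = 6 − 3 = 3.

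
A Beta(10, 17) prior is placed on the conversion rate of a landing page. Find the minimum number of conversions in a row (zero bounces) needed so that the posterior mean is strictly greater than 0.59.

k = 15

After k conversions and 0 bounces the posterior is Beta(10+k, 17), with mean (10+k)/(10+17+k).
Set (10+k)/(27+k) > 0.59 and solve: k > (0.59·27 − 10)/(1 − 0.59) = 14.463.
The smallest integer exceeding 14.463 is 15.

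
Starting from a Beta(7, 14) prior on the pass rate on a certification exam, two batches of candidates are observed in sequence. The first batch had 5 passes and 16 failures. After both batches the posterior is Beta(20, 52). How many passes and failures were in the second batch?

8 passes and 22 failures

Sequential conjugate updates are equivalent to a single update on the pooled data, so total successes = posterior α − prior α and total failures = posterior β − prior β.
Total across both batches: 20−7=13 passes, 52−14=38 failures.
Subtract the first batch: 13−5=8 passes and 38−16=22 failures.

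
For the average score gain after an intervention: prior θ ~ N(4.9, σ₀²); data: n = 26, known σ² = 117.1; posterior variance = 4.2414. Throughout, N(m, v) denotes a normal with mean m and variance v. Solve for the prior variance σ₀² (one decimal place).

σ₀² = 72.8

Posterior precision equals prior precision plus data precision: 1/σ_n² = 1/σ₀² + n/σ².
So 1/σ₀² = 1/4.2414 − 26/117.1 = 0.235771 − 0.222032 = 0.013739.
Hence σ₀² = 1/0.013739 ≈ 72.8.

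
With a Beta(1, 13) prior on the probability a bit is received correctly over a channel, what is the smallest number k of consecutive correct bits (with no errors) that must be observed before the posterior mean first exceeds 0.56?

After k correct bits and 0 errors the posterior is Beta(1+k, 13), with mean (1+k)/(1+13+k).
Set (1+k)/(14+k) > 0.56 and solve: k > (0.56·14 − 1)/(1 − 0.56) = 15.545.
The smallest integer exceeding 15.545 is 16.

k = 16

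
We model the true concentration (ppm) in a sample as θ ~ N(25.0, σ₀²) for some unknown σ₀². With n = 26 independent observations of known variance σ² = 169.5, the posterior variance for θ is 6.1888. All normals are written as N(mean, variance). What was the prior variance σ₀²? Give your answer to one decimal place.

σ₀² = 122.1

Posterior precision equals prior precision plus data precision: 1/σ_n² = 1/σ₀² + n/σ².
So 1/σ₀² = 1/6.1888 − 26/169.5 = 0.161582 − 0.153392 = 0.008190.
Hence σ₀² = 1/0.008190 ≈ 122.1.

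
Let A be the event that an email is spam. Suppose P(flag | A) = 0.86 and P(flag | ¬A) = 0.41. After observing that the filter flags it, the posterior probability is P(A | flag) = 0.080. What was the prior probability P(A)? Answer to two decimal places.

Bayes' rule in odds form gives O(A|E) = O(A)·[P(E|A)/P(E|¬A)], hence O(A) = O(A|E)/LR.
Posterior odds = 0.080/(1−0.080) = 0.0870. LR = 0.86/0.41 = 2.0976.
Prior odds = 0.0870/2.0976 = 0.0415, so P(A) = 0.0415/(1+0.0415) ≈ 0.04.

P(A) = 0.04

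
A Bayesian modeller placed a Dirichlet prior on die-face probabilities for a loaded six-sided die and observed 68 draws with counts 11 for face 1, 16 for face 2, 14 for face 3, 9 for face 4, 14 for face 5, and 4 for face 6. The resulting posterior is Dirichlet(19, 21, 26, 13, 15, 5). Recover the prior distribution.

For a Dirichlet(α) prior with multinomial counts c, the posterior is Dirichlet(α + c) componentwise.
Subtract each count from the matching posterior parameter: 19−11=8, 21−16=5, 26−14=12, 13−9=4, 15−14=1, 5−4=1.

Dirichlet(8, 5, 12, 4, 1, 1)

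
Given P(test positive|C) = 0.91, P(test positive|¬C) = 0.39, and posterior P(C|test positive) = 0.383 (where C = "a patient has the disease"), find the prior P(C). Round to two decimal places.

In odds form, posterior odds = prior odds × likelihood ratio, so prior odds = posterior odds ÷ LR.
Posterior odds = 0.383/(1−0.383) = 0.6207. LR = 0.91/0.39 = 2.3333.
Prior odds = 0.6207/2.3333 = 0.2660, so P(C) = 0.2660/(1+0.2660) ≈ 0.21.

P(C) = 0.21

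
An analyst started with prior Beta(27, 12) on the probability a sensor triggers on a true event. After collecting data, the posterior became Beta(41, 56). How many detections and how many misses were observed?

14 detections and 44 misses

Under Beta–binomial conjugacy the posterior parameters are (a+s, b+f).
Match parameters: s=41−27=14, f=56−12=44.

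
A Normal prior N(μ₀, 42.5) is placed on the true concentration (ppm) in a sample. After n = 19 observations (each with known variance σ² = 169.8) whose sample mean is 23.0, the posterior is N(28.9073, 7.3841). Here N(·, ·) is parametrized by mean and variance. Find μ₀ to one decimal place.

μ₀ = 57.0

With known observation variance, the Normal–Normal posterior has precision τ_n = τ₀ + n/σ² and mean μ_n = (τ₀μ₀ + (n/σ²)x̄)/τ_n.
Here τ₀ = 1/42.5 = 0.023529 and τ_data = 19/169.8 = 0.111896, so τ_n = 0.135425.
Rearranging for μ₀: μ₀ = (μ_n·τ_n − τ_data·x̄)/τ₀ = (28.9073·0.135425 − 0.111896·23.0) / 0.023529 = 1.341163/0.023529 ≈ 57.0.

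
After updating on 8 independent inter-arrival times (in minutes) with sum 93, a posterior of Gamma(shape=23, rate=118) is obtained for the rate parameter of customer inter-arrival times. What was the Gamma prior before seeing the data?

For an exponential likelihood with a Gamma(α, β) prior on the rate, n observations with total T give posterior Gamma(α+n, β+T).
So α = 23 − 8 = 15 and β = 118 − 93 = 25.

Gamma(shape=15, rate=25)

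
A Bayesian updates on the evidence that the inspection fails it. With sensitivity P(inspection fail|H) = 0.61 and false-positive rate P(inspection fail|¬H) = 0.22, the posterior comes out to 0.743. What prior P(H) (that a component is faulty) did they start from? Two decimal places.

In odds form, posterior odds = prior odds × likelihood ratio, so prior odds = posterior odds ÷ LR.
Posterior odds = 0.743/(1−0.743) = 2.8911. LR = 0.61/0.22 = 2.7727.
Prior odds = 2.8911/2.7727 = 1.0427, so P(H) = 1.0427/(1+1.0427) ≈ 0.51.

P(H) = 0.51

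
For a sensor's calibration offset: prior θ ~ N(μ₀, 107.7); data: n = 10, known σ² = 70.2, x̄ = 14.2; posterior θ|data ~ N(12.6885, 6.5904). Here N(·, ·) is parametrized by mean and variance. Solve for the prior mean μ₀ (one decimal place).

μ₀ = -10.5

The posterior mean is a precision-weighted average: μ_n = (τ₀μ₀ + τ_data·x̄)/(τ₀+τ_data), with τ₀=1/σ₀² and τ_data=n/σ².
Here τ₀ = 1/107.7 = 0.009285 and τ_data = 10/70.2 = 0.142450, so τ_n = 0.151735.
Rearranging for μ₀: μ₀ = (μ_n·τ_n − τ_data·x̄)/τ₀ = (12.6885·0.151735 − 0.142450·14.2) / 0.009285 = -0.097500/0.009285 ≈ -10.5.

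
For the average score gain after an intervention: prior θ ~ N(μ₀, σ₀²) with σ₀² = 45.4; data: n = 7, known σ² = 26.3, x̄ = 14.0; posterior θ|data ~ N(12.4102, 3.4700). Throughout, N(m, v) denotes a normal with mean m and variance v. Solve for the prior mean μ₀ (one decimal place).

The posterior mean is a precision-weighted average: μ_n = (τ₀μ₀ + τ_data·x̄)/(τ₀+τ_data), with τ₀=1/σ₀² and τ_data=n/σ².
Here τ₀ = 1/45.4 = 0.022026 and τ_data = 7/26.3 = 0.266160, so τ_n = 0.288186.
Rearranging for μ₀: μ₀ = (μ_n·τ_n − τ_data·x̄)/τ₀ = (12.4102·0.288186 − 0.266160·14.0) / 0.022026 = -0.149794/0.022026 ≈ -6.8.

μ₀ = -6.8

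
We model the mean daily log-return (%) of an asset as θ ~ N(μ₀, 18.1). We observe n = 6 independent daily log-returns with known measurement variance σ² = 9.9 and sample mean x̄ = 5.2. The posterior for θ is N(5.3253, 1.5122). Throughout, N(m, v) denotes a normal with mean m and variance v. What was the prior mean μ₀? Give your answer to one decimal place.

The posterior mean is a precision-weighted average: μ_n = (τ₀μ₀ + τ_data·x̄)/(τ₀+τ_data), with τ₀=1/σ₀² and τ_data=n/σ².
Here τ₀ = 1/18.1 = 0.055249 and τ_data = 6/9.9 = 0.606061, so τ_n = 0.661310.
Rearranging for μ₀: μ₀ = (μ_n·τ_n − τ_data·x̄)/τ₀ = (5.3253·0.661310 − 0.606061·5.2) / 0.055249 = 0.370157/0.055249 ≈ 6.7.

μ₀ = 6.7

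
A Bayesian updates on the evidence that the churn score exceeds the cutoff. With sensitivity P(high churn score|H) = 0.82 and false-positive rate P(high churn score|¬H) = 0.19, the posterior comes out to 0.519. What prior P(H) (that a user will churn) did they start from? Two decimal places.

P(H) = 0.20

In odds form, posterior odds = prior odds × likelihood ratio, so prior odds = posterior odds ÷ LR.
Posterior odds = 0.519/(1−0.519) = 1.0790. LR = 0.82/0.19 = 4.3158.
Prior odds = 1.0790/4.3158 = 0.2500, so P(H) = 0.2500/(1+0.2500) ≈ 0.20.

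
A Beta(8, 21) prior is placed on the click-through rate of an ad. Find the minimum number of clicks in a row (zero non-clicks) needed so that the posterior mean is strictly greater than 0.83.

After k clicks and 0 non-clicks the posterior is Beta(8+k, 21), with mean (8+k)/(8+21+k).
Set (8+k)/(29+k) > 0.83 and solve: k > (0.83·29 − 8)/(1 − 0.83) = 94.529.
The smallest integer exceeding 94.529 is 95.

k = 95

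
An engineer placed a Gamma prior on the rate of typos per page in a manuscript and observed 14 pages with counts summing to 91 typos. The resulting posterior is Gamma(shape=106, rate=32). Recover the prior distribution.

A Gamma(α, β) prior (rate parametrization) on a Poisson rate with n observations summing to S gives posterior Gamma(α+S, β+n).
So α = 106 − 91 = 15 and β = 32 − 14 = 18.

Gamma(shape=15, rate=18)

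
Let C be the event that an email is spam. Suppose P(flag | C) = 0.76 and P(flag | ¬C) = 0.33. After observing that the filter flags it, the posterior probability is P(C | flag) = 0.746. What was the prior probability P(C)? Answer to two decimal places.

In odds form, posterior odds = prior odds × likelihood ratio, so prior odds = posterior odds ÷ LR.
Posterior odds = 0.746/(1−0.746) = 2.9370. LR = 0.76/0.33 = 2.3030.
Prior odds = 2.9370/2.3030 = 1.2753, so P(C) = 1.2753/(1+1.2753) ≈ 0.56.

P(C) = 0.56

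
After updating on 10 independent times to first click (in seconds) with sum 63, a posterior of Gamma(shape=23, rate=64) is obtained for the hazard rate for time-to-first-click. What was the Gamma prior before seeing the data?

Gamma(shape=13, rate=1)

For an exponential likelihood with a Gamma(α, β) prior on the rate, n observations with total T give posterior Gamma(α+n, β+T).
So α = 23 − 10 = 13 and β = 64 − 63 = 1.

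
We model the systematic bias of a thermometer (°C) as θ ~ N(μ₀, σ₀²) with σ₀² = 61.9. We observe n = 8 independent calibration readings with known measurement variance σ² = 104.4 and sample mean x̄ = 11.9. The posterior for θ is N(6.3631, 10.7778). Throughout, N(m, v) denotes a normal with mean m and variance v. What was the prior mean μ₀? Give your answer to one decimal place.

μ₀ = -19.9

The posterior mean is a precision-weighted average: μ_n = (τ₀μ₀ + τ_data·x̄)/(τ₀+τ_data), with τ₀=1/σ₀² and τ_data=n/σ².
Here τ₀ = 1/61.9 = 0.016155 and τ_data = 8/104.4 = 0.076628, so τ_n = 0.092783.
Rearranging for μ₀: μ₀ = (μ_n·τ_n − τ_data·x̄)/τ₀ = (6.3631·0.092783 − 0.076628·11.9) / 0.016155 = -0.321486/0.016155 ≈ -19.9.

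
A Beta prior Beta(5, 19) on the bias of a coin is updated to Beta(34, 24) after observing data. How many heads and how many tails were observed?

29 heads and 5 tails

A Beta(α, β) prior with s successes and f failures in binomial data gives a Beta(α+s, β+f) posterior.
Match parameters: s=34−5=29, f=24−19=5.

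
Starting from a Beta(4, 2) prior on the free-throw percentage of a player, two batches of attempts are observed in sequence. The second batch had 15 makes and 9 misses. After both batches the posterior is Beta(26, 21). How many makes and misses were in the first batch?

Because Beta–binomial updating is additive in the counts, the combined data contributed (α_post−α_prior, β_post−β_prior) successes and failures.
Total across both batches: 26−4=22 makes, 21−2=19 misses.
Subtract the second batch: 22−15=7 makes and 19−9=10 misses.

7 makes and 10 misses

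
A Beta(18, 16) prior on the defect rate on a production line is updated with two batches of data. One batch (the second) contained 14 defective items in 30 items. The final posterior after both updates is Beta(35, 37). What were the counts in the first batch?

3 defective items and 5 good items

Because Beta–binomial updating is additive in the counts, the combined data contributed (α_post−α_prior, β_post−β_prior) successes and failures.
Total across both batches: 35−18=17 defective items, 37−16=21 good items.
Subtract the second batch: 17−14=3 defective items and 21−16=5 good items.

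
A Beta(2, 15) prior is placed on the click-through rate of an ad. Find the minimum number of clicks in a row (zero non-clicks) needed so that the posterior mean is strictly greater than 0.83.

After k clicks and 0 non-clicks the posterior is Beta(2+k, 15), with mean (2+k)/(2+15+k).
Set (2+k)/(17+k) > 0.83 and solve: k > (0.83·17 − 2)/(1 − 0.83) = 71.235.
The smallest integer exceeding 71.235 is 72.

k = 72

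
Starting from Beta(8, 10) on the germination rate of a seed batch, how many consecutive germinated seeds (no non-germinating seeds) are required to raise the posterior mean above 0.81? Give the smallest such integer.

After k germinated seeds and 0 non-germinating seeds the posterior is Beta(8+k, 10), with mean (8+k)/(8+10+k).
Set (8+k)/(18+k) > 0.81 and solve: k > (0.81·18 − 8)/(1 − 0.81) = 34.632.
The smallest integer exceeding 34.632 is 35, and checking k=35: (43)/(53) = 0.8113 > 0.81.

k = 35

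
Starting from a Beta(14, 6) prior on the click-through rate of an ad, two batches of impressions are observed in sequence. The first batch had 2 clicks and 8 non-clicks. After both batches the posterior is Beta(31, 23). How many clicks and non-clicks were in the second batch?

Because Beta–binomial updating is additive in the counts, the combined data contributed (α_post−α_prior, β_post−β_prior) successes and failures.
Total across both batches: 31−14=17 clicks, 23−6=17 non-clicks.
Subtract the first batch: 17−2=15 clicks and 17−8=9 non-clicks.

15 clicks and 9 non-clicks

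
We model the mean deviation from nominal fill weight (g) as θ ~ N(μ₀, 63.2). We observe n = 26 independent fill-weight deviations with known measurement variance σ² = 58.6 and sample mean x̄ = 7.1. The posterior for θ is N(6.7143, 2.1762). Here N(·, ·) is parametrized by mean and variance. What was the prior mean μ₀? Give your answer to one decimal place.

μ₀ = -4.1

The posterior mean is a precision-weighted average: μ_n = (τ₀μ₀ + τ_data·x̄)/(τ₀+τ_data), with τ₀=1/σ₀² and τ_data=n/σ².
Here τ₀ = 1/63.2 = 0.015823 and τ_data = 26/58.6 = 0.443686, so τ_n = 0.459509.
Rearranging for μ₀: μ₀ = (μ_n·τ_n − τ_data·x̄)/τ₀ = (6.7143·0.459509 − 0.443686·7.1) / 0.015823 = -0.064889/0.015823 ≈ -4.1.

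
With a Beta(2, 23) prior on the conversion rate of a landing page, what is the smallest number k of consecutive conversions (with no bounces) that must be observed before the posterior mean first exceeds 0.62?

k = 36

After k conversions and 0 bounces the posterior is Beta(2+k, 23), with mean (2+k)/(2+23+k).
Set (2+k)/(25+k) > 0.62 and solve: k > (0.62·25 − 2)/(1 − 0.62) = 35.526.
The smallest integer exceeding 35.526 is 36.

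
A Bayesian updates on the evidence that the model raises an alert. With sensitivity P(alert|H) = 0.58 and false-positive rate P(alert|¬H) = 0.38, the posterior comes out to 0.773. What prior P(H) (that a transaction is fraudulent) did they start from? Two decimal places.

P(H) = 0.69

In odds form, posterior odds = prior odds × likelihood ratio, so prior odds = posterior odds ÷ LR.
Posterior odds = 0.773/(1−0.773) = 3.4053. LR = 0.58/0.38 = 1.5263.
Prior odds = 3.4053/1.5263 = 2.2311, so P(H) = 2.2311/(1+2.2311) ≈ 0.69.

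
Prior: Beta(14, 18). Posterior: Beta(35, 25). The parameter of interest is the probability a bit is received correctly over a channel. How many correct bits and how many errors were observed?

Beta is conjugate to the binomial likelihood: posterior = Beta(a+s, b+f).
Match parameters: s=35−14=21, f=25−18=7.

21 correct bits and 7 errors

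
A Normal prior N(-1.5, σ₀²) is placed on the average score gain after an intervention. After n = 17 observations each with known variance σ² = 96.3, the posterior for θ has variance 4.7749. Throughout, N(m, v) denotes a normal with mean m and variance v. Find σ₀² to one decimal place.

σ₀² = 30.4

Posterior precision equals prior precision plus data precision: 1/σ_n² = 1/σ₀² + n/σ².
So 1/σ₀² = 1/4.7749 − 17/96.3 = 0.209428 − 0.176532 = 0.032896.
Hence σ₀² = 1/0.032896 ≈ 30.4.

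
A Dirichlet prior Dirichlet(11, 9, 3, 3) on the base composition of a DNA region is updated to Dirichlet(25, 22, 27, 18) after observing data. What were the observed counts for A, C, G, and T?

counts (14, 13, 24, 15)

For a Dirichlet(α) prior with multinomial counts c, the posterior is Dirichlet(α + c) componentwise.
Counts are posterior − prior componentwise: 25−11=14, 22−9=13, 27−3=24, 18−3=15.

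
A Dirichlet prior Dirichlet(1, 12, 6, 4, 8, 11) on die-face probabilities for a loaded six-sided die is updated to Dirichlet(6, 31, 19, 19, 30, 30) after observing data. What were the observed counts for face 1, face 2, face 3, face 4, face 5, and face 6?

counts (5, 19, 13, 15, 22, 19)

For a Dirichlet(α) prior with multinomial counts c, the posterior is Dirichlet(α + c) componentwise.
Counts are posterior − prior componentwise: 6−1=5, 31−12=19, 19−6=13, 19−4=15, 30−8=22, 30−11=19.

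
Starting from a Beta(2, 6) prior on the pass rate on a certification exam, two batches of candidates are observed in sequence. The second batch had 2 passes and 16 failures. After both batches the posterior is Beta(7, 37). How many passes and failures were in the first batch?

Because Beta–binomial updating is additive in the counts, the combined data contributed (α_post−α_prior, β_post−β_prior) successes and failures.
Total across both batches: 7−2=5 passes, 37−6=31 failures.
Subtract the second batch: 5−2=3 passes and 31−16=15 failures.

3 passes and 15 failures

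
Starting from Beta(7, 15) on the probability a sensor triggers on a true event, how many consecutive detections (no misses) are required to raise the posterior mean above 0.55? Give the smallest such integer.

k = 12

After k detections and 0 misses the posterior is Beta(7+k, 15), with mean (7+k)/(7+15+k).
Set (7+k)/(22+k) > 0.55 and solve: k > (0.55·22 − 7)/(1 − 0.55) = 11.333.
The smallest integer exceeding 11.333 is 12, and checking k=12: (19)/(34) = 0.5588 > 0.55.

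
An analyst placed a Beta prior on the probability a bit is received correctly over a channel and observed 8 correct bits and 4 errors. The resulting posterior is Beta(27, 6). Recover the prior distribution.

Beta(19, 2)

A Beta(α, β) prior with s successes and f failures in binomial data gives a Beta(α+s, β+f) posterior.
So α = 27 − 8 = 19 and β = 6 − 4 = 2.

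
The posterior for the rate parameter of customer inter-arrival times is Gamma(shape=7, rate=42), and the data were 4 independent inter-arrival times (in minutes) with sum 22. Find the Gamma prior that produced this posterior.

For an exponential likelihood with a Gamma(α, β) prior on the rate, n observations with total T give posterior Gamma(α+n, β+T).
So α = 7 − 4 = 3 and β = 42 − 22 = 20.

Gamma(shape=3, rate=20)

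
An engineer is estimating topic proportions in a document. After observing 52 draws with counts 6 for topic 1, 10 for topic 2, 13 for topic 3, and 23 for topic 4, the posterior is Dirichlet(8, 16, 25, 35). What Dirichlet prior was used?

Dirichlet(2, 6, 12, 12)

For a Dirichlet(α) prior with multinomial counts c, the posterior is Dirichlet(α + c) componentwise.
Subtract each count from the matching posterior parameter: 8−6=2, 16−10=6, 25−13=12, 35−23=12.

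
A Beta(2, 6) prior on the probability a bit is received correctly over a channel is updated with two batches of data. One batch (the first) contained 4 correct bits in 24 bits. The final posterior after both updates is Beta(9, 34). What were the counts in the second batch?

3 correct bits and 8 errors

Sequential conjugate updates are equivalent to a single update on the pooled data, so total successes = posterior α − prior α and total failures = posterior β − prior β.
Total across both batches: 9−2=7 correct bits, 34−6=28 errors.
Subtract the first batch: 7−4=3 correct bits and 28−20=8 errors.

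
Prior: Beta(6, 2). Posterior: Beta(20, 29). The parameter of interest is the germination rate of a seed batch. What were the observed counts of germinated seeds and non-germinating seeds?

Under Beta–binomial conjugacy the posterior parameters are (a+s, b+f).
Match parameters: s=20−6=14, f=29−2=27.

14 germinated seeds and 27 non-germinating seeds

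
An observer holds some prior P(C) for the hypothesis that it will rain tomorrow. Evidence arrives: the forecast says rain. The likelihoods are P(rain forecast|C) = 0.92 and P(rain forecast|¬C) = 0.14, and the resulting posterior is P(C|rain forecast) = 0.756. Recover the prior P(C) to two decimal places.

In odds form, posterior odds = prior odds × likelihood ratio, so prior odds = posterior odds ÷ LR.
Posterior odds = 0.756/(1−0.756) = 3.0984. LR = 0.92/0.14 = 6.5714.
Prior odds = 3.0984/6.5714 = 0.4715, so P(C) = 0.4715/(1+0.4715) ≈ 0.32.

P(C) = 0.32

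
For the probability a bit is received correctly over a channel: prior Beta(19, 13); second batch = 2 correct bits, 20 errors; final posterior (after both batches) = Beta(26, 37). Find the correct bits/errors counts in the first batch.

5 correct bits and 4 errors

Sequential conjugate updates are equivalent to a single update on the pooled data, so total successes = posterior α − prior α and total failures = posterior β − prior β.
Total across both batches: 26−19=7 correct bits, 37−13=24 errors.
Subtract the second batch: 7−2=5 correct bits and 24−20=4 errors.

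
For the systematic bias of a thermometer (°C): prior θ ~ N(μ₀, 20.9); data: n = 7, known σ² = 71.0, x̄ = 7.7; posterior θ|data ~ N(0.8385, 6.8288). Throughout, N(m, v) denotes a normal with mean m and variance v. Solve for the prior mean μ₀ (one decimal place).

The posterior mean is a precision-weighted average: μ_n = (τ₀μ₀ + τ_data·x̄)/(τ₀+τ_data), with τ₀=1/σ₀² and τ_data=n/σ².
Here τ₀ = 1/20.9 = 0.047847 and τ_data = 7/71.0 = 0.098592, so τ_n = 0.146439.
Rearranging for μ₀: μ₀ = (μ_n·τ_n − τ_data·x̄)/τ₀ = (0.8385·0.146439 − 0.098592·7.7) / 0.047847 = -0.636369/0.047847 ≈ -13.3.

μ₀ = -13.3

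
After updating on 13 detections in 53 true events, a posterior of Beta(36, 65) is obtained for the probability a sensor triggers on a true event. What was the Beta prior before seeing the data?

Beta(23, 25)

A Beta(a, b) prior with s successes and f failures in binomial data gives a Beta(a+s, b+f) posterior.
Subtract the data counts: 36−13=23, 65−40=25.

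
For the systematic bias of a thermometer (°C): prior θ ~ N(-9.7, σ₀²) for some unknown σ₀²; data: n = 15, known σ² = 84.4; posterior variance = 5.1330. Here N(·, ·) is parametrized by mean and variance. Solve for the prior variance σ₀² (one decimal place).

σ₀² = 58.5

Posterior precision equals prior precision plus data precision: 1/σ_n² = 1/σ₀² + n/σ².
So 1/σ₀² = 1/5.1330 − 15/84.4 = 0.194818 − 0.177725 = 0.017093.
Hence σ₀² = 1/0.017093 ≈ 58.5.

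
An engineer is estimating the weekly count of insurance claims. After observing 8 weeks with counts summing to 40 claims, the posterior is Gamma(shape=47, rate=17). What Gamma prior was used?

Gamma(shape=7, rate=9)

Gamma–Poisson conjugacy: posterior shape = α + Σxᵢ, posterior rate = β + n.
So α = 47 − 40 = 7 and β = 17 − 8 = 9.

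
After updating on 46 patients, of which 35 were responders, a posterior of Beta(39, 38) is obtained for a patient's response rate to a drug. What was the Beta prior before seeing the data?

Under Beta–binomial conjugacy the posterior parameters are (α+s, β+f).
So α = 39 − 35 = 4 and β = 38 − 11 = 27.

Beta(4, 27)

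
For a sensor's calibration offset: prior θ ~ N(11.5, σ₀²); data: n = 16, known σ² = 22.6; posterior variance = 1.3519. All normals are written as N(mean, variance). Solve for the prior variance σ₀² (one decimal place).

Posterior precision equals prior precision plus data precision: 1/σ_n² = 1/σ₀² + n/σ².
So 1/σ₀² = 1/1.3519 − 16/22.6 = 0.739700 − 0.707965 = 0.031735.
Hence σ₀² = 1/0.031735 ≈ 31.5.

σ₀² = 31.5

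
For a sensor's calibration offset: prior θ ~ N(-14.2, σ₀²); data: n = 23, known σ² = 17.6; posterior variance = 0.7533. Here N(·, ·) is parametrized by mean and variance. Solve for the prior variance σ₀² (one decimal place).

Posterior precision equals prior precision plus data precision: 1/σ_n² = 1/σ₀² + n/σ².
So 1/σ₀² = 1/0.7533 − 23/17.6 = 1.327492 − 1.306818 = 0.020674.
Hence σ₀² = 1/0.020674 ≈ 48.4.

σ₀² = 48.4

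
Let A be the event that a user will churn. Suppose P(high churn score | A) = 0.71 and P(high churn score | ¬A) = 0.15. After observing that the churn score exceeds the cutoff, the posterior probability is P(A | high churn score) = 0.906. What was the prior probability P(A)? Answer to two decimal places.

In odds form, posterior odds = prior odds × likelihood ratio, so prior odds = posterior odds ÷ LR.
Posterior odds = 0.906/(1−0.906) = 9.6383. LR = 0.71/0.15 = 4.7333.
Prior odds = 9.6383/4.7333 = 2.0363, so P(A) = 2.0363/(1+2.0363) ≈ 0.67.

P(A) = 0.67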